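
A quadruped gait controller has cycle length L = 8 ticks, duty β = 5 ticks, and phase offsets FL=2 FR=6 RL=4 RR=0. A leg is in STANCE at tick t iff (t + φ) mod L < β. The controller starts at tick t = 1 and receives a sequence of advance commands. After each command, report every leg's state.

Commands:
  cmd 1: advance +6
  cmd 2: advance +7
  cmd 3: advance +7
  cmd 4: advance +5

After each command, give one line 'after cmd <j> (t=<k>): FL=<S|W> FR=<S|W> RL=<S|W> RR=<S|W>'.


after cmd 1 (t=7): FL=S FR=W RL=S RR=W
after cmd 2 (t=14): FL=S FR=S RL=S RR=W
after cmd 3 (t=21): FL=W FR=S RL=S RR=W
after cmd 4 (t=26): FL=S FR=S RL=W RR=S

start t=1: FL=S FR=W RL=W RR=S
cmd 1: advance +6 → t=7, phase=(1,5,3,7) → FL=S FR=W RL=S RR=W
cmd 2: advance +7 → t=14, phase=(0,4,2,6) → FL=S FR=S RL=S RR=W
cmd 3: advance +7 → t=21, phase=(7,3,1,5) → FL=W FR=S RL=S RR=W
cmd 4: advance +5 → t=26, phase=(4,0,6,2) → FL=S FR=S RL=W RR=S


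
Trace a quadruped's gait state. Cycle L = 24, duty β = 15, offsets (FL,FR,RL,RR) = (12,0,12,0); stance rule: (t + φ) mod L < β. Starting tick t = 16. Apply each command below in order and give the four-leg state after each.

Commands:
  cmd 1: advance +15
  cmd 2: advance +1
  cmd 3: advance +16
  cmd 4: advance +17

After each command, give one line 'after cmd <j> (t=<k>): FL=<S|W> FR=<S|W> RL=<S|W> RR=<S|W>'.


start t=16: FL=S FR=W RL=S RR=W
cmd 1: advance +15 → t=31, phase=(19,7,19,7) → FL=W FR=S RL=W RR=S
cmd 2: advance +1 → t=32, phase=(20,8,20,8) → FL=W FR=S RL=W RR=S
cmd 3: advance +16 → t=48, phase=(12,0,12,0) → FL=S FR=S RL=S RR=S
cmd 4: advance +17 → t=65, phase=(5,17,5,17) → FL=S FR=W RL=S RR=W

after cmd 1 (t=31): FL=W FR=S RL=W RR=S
after cmd 2 (t=32): FL=W FR=S RL=W RR=S
after cmd 3 (t=48): FL=S FR=S RL=S RR=S
after cmd 4 (t=65): FL=S FR=W RL=S RR=W


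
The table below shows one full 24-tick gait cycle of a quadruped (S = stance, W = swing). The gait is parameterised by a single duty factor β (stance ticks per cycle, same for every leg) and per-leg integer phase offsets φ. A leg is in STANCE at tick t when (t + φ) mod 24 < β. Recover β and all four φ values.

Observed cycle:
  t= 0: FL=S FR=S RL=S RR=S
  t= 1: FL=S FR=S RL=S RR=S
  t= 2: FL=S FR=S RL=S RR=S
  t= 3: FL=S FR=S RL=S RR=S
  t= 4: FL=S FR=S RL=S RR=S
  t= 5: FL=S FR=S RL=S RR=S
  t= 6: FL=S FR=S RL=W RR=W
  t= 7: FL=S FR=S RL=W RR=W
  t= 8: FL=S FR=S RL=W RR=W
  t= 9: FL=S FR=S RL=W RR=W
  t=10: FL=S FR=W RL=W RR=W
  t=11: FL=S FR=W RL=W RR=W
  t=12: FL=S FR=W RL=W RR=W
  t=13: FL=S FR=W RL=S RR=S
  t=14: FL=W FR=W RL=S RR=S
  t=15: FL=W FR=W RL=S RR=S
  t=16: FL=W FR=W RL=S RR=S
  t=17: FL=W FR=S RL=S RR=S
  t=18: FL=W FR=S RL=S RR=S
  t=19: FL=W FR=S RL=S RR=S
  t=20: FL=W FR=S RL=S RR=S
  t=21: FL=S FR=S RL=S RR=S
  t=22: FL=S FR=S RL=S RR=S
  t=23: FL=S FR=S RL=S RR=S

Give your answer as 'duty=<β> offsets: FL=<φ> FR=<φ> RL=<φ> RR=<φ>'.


duty=17 offsets: FL=3 FR=7 RL=11 RR=11

duty β = stance ticks per leg = 17
FL: stance ticks = 17; W→S at t=21 → φ=3
FR: stance ticks = 17; W→S at t=17 → φ=7
RL: stance ticks = 17; W→S at t=13 → φ=11
RR: stance ticks = 17; W→S at t=13 → φ=11


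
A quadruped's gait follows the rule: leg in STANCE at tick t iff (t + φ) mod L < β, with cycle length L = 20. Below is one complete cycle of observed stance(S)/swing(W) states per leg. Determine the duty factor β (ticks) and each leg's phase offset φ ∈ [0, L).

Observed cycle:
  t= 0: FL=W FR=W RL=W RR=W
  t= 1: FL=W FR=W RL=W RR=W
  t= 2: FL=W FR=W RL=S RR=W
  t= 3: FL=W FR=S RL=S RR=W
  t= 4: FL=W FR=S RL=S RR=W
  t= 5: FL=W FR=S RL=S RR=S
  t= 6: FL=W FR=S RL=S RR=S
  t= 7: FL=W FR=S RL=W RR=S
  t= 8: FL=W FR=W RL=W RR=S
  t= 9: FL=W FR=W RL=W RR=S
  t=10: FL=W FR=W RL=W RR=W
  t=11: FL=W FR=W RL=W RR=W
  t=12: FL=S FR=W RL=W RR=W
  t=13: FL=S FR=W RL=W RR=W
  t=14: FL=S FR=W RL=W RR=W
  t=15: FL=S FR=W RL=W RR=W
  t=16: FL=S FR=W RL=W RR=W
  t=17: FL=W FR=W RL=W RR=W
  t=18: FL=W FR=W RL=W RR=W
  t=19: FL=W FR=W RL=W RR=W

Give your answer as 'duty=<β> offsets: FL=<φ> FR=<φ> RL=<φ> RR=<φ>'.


duty β = stance ticks per leg = 5
FL: stance ticks = 5; W→S at t=12 → φ=8
FR: stance ticks = 5; W→S at t=3 → φ=17
RL: stance ticks = 5; W→S at t=2 → φ=18
RR: stance ticks = 5; W→S at t=5 → φ=15

duty=5 offsets: FL=8 FR=17 RL=18 RR=15


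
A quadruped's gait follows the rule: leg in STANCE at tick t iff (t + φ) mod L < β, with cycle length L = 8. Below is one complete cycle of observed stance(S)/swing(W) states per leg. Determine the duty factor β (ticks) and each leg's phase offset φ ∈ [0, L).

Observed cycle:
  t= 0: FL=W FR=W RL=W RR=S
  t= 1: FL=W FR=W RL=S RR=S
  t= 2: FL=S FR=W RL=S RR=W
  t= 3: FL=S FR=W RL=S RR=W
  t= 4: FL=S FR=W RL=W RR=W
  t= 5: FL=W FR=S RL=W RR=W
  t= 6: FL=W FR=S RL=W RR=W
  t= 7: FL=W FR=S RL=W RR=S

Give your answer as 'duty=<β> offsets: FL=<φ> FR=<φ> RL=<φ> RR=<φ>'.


duty=3 offsets: FL=6 FR=3 RL=7 RR=1

duty β = stance ticks per leg = 3
FL: stance ticks = 3; W→S at t=2 → φ=6
FR: stance ticks = 3; W→S at t=5 → φ=3
RL: stance ticks = 3; W→S at t=1 → φ=7
RR: stance ticks = 3; W→S at t=7 → φ=1


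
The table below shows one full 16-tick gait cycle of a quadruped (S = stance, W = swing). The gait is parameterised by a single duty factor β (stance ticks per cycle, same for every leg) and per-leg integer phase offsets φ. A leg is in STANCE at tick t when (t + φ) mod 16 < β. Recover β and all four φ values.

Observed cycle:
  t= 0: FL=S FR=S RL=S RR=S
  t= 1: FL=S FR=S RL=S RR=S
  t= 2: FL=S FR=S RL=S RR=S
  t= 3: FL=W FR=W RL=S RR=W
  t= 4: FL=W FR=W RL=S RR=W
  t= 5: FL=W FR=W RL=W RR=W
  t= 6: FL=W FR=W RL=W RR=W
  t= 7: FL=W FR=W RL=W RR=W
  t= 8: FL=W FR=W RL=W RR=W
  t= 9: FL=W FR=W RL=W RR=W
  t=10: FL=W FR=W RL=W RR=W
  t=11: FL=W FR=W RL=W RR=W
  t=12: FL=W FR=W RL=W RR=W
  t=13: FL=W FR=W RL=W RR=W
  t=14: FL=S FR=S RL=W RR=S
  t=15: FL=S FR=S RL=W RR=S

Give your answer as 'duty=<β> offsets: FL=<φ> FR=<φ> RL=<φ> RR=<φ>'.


duty β = stance ticks per leg = 5
FL: stance ticks = 5; W→S at t=14 → φ=2
FR: stance ticks = 5; W→S at t=14 → φ=2
RL: stance ticks = 5; W→S at t=0 → φ=0
RR: stance ticks = 5; W→S at t=14 → φ=2

duty=5 offsets: FL=2 FR=2 RL=0 RR=2


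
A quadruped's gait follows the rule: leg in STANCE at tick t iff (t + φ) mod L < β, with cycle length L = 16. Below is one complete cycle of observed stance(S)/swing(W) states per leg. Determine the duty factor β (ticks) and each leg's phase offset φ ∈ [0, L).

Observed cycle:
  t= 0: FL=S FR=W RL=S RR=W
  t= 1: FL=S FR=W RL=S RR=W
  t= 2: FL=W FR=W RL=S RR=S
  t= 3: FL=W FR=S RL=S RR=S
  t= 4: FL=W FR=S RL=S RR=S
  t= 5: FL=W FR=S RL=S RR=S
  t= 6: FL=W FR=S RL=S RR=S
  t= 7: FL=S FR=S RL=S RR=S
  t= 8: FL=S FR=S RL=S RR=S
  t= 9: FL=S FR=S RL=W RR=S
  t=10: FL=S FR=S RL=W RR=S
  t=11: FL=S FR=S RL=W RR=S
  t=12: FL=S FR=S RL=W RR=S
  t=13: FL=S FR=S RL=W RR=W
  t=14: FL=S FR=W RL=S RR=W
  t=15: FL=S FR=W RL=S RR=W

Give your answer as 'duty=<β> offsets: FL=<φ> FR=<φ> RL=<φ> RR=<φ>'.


duty β = stance ticks per leg = 11
FL: stance ticks = 11; W→S at t=7 → φ=9
FR: stance ticks = 11; W→S at t=3 → φ=13
RL: stance ticks = 11; W→S at t=14 → φ=2
RR: stance ticks = 11; W→S at t=2 → φ=14

duty=11 offsets: FL=9 FR=13 RL=2 RR=14


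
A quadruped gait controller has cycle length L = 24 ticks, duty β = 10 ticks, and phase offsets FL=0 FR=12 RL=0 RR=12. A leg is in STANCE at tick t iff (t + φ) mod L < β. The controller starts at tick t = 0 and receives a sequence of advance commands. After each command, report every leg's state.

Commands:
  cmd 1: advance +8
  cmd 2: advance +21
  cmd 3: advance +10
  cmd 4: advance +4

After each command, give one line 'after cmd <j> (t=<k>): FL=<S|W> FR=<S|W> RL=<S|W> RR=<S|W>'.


after cmd 1 (t=8): FL=S FR=W RL=S RR=W
after cmd 2 (t=29): FL=S FR=W RL=S RR=W
after cmd 3 (t=39): FL=W FR=S RL=W RR=S
after cmd 4 (t=43): FL=W FR=S RL=W RR=S

start t=0: FL=S FR=W RL=S RR=W
cmd 1: advance +8 → t=8, phase=(8,20,8,20) → FL=S FR=W RL=S RR=W
cmd 2: advance +21 → t=29, phase=(5,17,5,17) → FL=S FR=W RL=S RR=W
cmd 3: advance +10 → t=39, phase=(15,3,15,3) → FL=W FR=S RL=W RR=S
cmd 4: advance +4 → t=43, phase=(19,7,19,7) → FL=W FR=S RL=W RR=S


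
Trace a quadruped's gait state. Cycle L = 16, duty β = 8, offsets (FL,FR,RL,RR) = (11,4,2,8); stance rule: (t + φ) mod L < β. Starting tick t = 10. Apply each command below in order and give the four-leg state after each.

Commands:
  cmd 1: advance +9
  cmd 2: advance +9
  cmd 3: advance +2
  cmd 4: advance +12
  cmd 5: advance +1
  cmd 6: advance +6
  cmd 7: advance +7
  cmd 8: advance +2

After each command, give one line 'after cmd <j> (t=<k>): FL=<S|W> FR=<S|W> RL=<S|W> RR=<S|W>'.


after cmd 1 (t=19): FL=W FR=S RL=S RR=W
after cmd 2 (t=28): FL=S FR=S RL=W RR=S
after cmd 3 (t=30): FL=W FR=S RL=S RR=S
after cmd 4 (t=42): FL=S FR=W RL=W RR=S
after cmd 5 (t=43): FL=S FR=W RL=W RR=S
after cmd 6 (t=49): FL=W FR=S RL=S RR=W
after cmd 7 (t=56): FL=S FR=W RL=W RR=S
after cmd 8 (t=58): FL=S FR=W RL=W RR=S

start t=10: FL=S FR=W RL=W RR=S
cmd 1: advance +9 → t=19, phase=(14,7,5,11) → FL=W FR=S RL=S RR=W
cmd 2: advance +9 → t=28, phase=(7,0,14,4) → FL=S FR=S RL=W RR=S
cmd 3: advance +2 → t=30, phase=(9,2,0,6) → FL=W FR=S RL=S RR=S
cmd 4: advance +12 → t=42, phase=(5,14,12,2) → FL=S FR=W RL=W RR=S
cmd 5: advance +1 → t=43, phase=(6,15,13,3) → FL=S FR=W RL=W RR=S
cmd 6: advance +6 → t=49, phase=(12,5,3,9) → FL=W FR=S RL=S RR=W
cmd 7: advance +7 → t=56, phase=(3,12,10,0) → FL=S FR=W RL=W RR=S
cmd 8: advance +2 → t=58, phase=(5,14,12,2) → FL=S FR=W RL=W RR=S


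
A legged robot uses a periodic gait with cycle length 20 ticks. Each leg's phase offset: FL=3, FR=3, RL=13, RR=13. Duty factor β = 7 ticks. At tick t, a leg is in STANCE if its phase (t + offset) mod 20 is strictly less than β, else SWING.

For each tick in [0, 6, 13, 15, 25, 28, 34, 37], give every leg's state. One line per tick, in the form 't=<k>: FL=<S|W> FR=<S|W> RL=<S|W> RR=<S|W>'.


t=0: phase=(3,3,13,13) vs β=7 → FL=S FR=S RL=W RR=W
t=6: phase=(9,9,19,19) vs β=7 → FL=W FR=W RL=W RR=W
t=13: phase=(16,16,6,6) vs β=7 → FL=W FR=W RL=S RR=S
t=15: phase=(18,18,8,8) vs β=7 → FL=W FR=W RL=W RR=W
t=25: phase=(8,8,18,18) vs β=7 → FL=W FR=W RL=W RR=W
t=28: phase=(11,11,1,1) vs β=7 → FL=W FR=W RL=S RR=S
t=34: phase=(17,17,7,7) vs β=7 → FL=W FR=W RL=W RR=W
t=37: phase=(0,0,10,10) vs β=7 → FL=S FR=S RL=W RR=W

t=0: FL=S FR=S RL=W RR=W
t=6: FL=W FR=W RL=W RR=W
t=13: FL=W FR=W RL=S RR=S
t=15: FL=W FR=W RL=W RR=W
t=25: FL=W FR=W RL=W RR=W
t=28: FL=W FR=W RL=S RR=S
t=34: FL=W FR=W RL=W RR=W
t=37: FL=S FR=S RL=W RR=W


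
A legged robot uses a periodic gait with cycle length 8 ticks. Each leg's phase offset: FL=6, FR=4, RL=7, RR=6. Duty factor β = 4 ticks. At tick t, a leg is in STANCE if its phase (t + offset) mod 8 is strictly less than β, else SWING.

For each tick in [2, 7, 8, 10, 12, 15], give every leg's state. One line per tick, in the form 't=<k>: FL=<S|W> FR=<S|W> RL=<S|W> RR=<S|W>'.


t=2: phase=(0,6,1,0) vs β=4 → FL=S FR=W RL=S RR=S
t=7: phase=(5,3,6,5) vs β=4 → FL=W FR=S RL=W RR=W
t=8: phase=(6,4,7,6) vs β=4 → FL=W FR=W RL=W RR=W
t=10: phase=(0,6,1,0) vs β=4 → FL=S FR=W RL=S RR=S
t=12: phase=(2,0,3,2) vs β=4 → FL=S FR=S RL=S RR=S
t=15: phase=(5,3,6,5) vs β=4 → FL=W FR=S RL=W RR=W

t=2: FL=S FR=W RL=S RR=S
t=7: FL=W FR=S RL=W RR=W
t=8: FL=W FR=W RL=W RR=W
t=10: FL=S FR=W RL=S RR=S
t=12: FL=S FR=S RL=S RR=S
t=15: FL=W FR=S RL=W RR=W


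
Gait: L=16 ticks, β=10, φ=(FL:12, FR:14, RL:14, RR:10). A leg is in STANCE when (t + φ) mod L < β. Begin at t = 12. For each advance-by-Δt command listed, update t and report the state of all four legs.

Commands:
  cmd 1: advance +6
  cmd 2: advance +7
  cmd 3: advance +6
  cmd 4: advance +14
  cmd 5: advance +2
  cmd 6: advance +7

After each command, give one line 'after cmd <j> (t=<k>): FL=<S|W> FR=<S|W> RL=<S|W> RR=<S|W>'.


start t=12: FL=S FR=W RL=W RR=S
cmd 1: advance +6 → t=18, phase=(14,0,0,12) → FL=W FR=S RL=S RR=W
cmd 2: advance +7 → t=25, phase=(5,7,7,3) → FL=S FR=S RL=S RR=S
cmd 3: advance +6 → t=31, phase=(11,13,13,9) → FL=W FR=W RL=W RR=S
cmd 4: advance +14 → t=45, phase=(9,11,11,7) → FL=S FR=W RL=W RR=S
cmd 5: advance +2 → t=47, phase=(11,13,13,9) → FL=W FR=W RL=W RR=S
cmd 6: advance +7 → t=54, phase=(2,4,4,0) → FL=S FR=S RL=S RR=S

after cmd 1 (t=18): FL=W FR=S RL=S RR=W
after cmd 2 (t=25): FL=S FR=S RL=S RR=S
after cmd 3 (t=31): FL=W FR=W RL=W RR=S
after cmd 4 (t=45): FL=S FR=W RL=W RR=S
after cmd 5 (t=47): FL=W FR=W RL=W RR=S
after cmd 6 (t=54): FL=S FR=S RL=S RR=S


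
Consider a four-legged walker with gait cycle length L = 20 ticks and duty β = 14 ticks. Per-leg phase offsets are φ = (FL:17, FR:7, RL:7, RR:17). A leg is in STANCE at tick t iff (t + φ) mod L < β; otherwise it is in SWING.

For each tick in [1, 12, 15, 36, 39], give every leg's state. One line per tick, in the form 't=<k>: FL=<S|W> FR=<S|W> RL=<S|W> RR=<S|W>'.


t=1: FL=W FR=S RL=S RR=W
t=12: FL=S FR=W RL=W RR=S
t=15: FL=S FR=S RL=S RR=S
t=36: FL=S FR=S RL=S RR=S
t=39: FL=W FR=S RL=S RR=W

t=1: phase=(18,8,8,18) vs β=14 → FL=W FR=S RL=S RR=W
t=12: phase=(9,19,19,9) vs β=14 → FL=S FR=W RL=W RR=S
t=15: phase=(12,2,2,12) vs β=14 → FL=S FR=S RL=S RR=S
t=36: phase=(13,3,3,13) vs β=14 → FL=S FR=S RL=S RR=S
t=39: phase=(16,6,6,16) vs β=14 → FL=W FR=S RL=S RR=W


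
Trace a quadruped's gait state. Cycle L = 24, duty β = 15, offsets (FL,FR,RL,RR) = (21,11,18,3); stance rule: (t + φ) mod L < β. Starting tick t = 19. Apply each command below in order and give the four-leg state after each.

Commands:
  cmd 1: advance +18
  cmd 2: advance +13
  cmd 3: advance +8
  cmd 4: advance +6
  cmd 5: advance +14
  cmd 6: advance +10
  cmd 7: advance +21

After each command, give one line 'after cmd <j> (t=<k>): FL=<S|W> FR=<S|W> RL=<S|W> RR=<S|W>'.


after cmd 1 (t=37): FL=S FR=S RL=S RR=W
after cmd 2 (t=50): FL=W FR=S RL=W RR=S
after cmd 3 (t=58): FL=S FR=W RL=S RR=S
after cmd 4 (t=64): FL=S FR=S RL=S RR=W
after cmd 5 (t=78): FL=S FR=W RL=S RR=S
after cmd 6 (t=88): FL=S FR=S RL=S RR=W
after cmd 7 (t=109): FL=S FR=S RL=S RR=W

start t=19: FL=W FR=S RL=S RR=W
cmd 1: advance +18 → t=37, phase=(10,0,7,16) → FL=S FR=S RL=S RR=W
cmd 2: advance +13 → t=50, phase=(23,13,20,5) → FL=W FR=S RL=W RR=S
cmd 3: advance +8 → t=58, phase=(7,21,4,13) → FL=S FR=W RL=S RR=S
cmd 4: advance +6 → t=64, phase=(13,3,10,19) → FL=S FR=S RL=S RR=W
cmd 5: advance +14 → t=78, phase=(3,17,0,9) → FL=S FR=W RL=S RR=S
cmd 6: advance +10 → t=88, phase=(13,3,10,19) → FL=S FR=S RL=S RR=W
cmd 7: advance +21 → t=109, phase=(10,0,7,16) → FL=S FR=S RL=S RR=W


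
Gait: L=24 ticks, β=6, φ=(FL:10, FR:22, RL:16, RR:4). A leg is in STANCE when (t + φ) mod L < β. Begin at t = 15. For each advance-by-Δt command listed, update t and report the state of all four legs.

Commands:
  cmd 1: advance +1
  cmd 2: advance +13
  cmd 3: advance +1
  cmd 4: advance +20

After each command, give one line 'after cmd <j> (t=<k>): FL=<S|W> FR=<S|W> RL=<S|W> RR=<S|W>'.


start t=15: FL=S FR=W RL=W RR=W
cmd 1: advance +1 → t=16, phase=(2,14,8,20) → FL=S FR=W RL=W RR=W
cmd 2: advance +13 → t=29, phase=(15,3,21,9) → FL=W FR=S RL=W RR=W
cmd 3: advance +1 → t=30, phase=(16,4,22,10) → FL=W FR=S RL=W RR=W
cmd 4: advance +20 → t=50, phase=(12,0,18,6) → FL=W FR=S RL=W RR=W

after cmd 1 (t=16): FL=S FR=W RL=W RR=W
after cmd 2 (t=29): FL=W FR=S RL=W RR=W
after cmd 3 (t=30): FL=W FR=S RL=W RR=W
after cmd 4 (t=50): FL=W FR=S RL=W RR=W


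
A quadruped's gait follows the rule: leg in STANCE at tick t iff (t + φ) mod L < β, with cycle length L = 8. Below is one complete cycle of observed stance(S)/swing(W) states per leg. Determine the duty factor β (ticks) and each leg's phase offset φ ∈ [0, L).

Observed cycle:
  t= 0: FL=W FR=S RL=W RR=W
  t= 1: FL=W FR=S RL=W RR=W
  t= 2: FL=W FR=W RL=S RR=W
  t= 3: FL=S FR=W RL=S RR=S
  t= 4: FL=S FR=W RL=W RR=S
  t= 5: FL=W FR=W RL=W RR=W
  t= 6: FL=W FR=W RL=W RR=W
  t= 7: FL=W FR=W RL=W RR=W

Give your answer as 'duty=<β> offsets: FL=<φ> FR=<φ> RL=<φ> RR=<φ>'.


duty=2 offsets: FL=5 FR=0 RL=6 RR=5

duty β = stance ticks per leg = 2
FL: stance ticks = 2; W→S at t=3 → φ=5
FR: stance ticks = 2; W→S at t=0 → φ=0
RL: stance ticks = 2; W→S at t=2 → φ=6
RR: stance ticks = 2; W→S at t=3 → φ=5


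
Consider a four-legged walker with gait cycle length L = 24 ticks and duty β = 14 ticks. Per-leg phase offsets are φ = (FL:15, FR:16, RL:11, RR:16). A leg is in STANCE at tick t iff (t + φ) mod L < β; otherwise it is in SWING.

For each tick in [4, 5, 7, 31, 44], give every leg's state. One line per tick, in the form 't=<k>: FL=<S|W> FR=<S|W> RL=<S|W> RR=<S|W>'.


t=4: phase=(19,20,15,20) vs β=14 → FL=W FR=W RL=W RR=W
t=5: phase=(20,21,16,21) vs β=14 → FL=W FR=W RL=W RR=W
t=7: phase=(22,23,18,23) vs β=14 → FL=W FR=W RL=W RR=W
t=31: phase=(22,23,18,23) vs β=14 → FL=W FR=W RL=W RR=W
t=44: phase=(11,12,7,12) vs β=14 → FL=S FR=S RL=S RR=S

t=4: FL=W FR=W RL=W RR=W
t=5: FL=W FR=W RL=W RR=W
t=7: FL=W FR=W RL=W RR=W
t=31: FL=W FR=W RL=W RR=W
t=44: FL=S FR=S RL=S RR=S


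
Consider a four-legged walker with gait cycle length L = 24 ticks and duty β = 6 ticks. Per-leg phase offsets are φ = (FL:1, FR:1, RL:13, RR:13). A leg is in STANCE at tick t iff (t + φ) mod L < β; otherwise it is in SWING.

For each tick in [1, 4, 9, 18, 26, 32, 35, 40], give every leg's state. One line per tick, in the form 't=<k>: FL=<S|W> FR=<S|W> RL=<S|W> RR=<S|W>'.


t=1: FL=S FR=S RL=W RR=W
t=4: FL=S FR=S RL=W RR=W
t=9: FL=W FR=W RL=W RR=W
t=18: FL=W FR=W RL=W RR=W
t=26: FL=S FR=S RL=W RR=W
t=32: FL=W FR=W RL=W RR=W
t=35: FL=W FR=W RL=S RR=S
t=40: FL=W FR=W RL=S RR=S

t=1: phase=(2,2,14,14) vs β=6 → FL=S FR=S RL=W RR=W
t=4: phase=(5,5,17,17) vs β=6 → FL=S FR=S RL=W RR=W
t=9: phase=(10,10,22,22) vs β=6 → FL=W FR=W RL=W RR=W
t=18: phase=(19,19,7,7) vs β=6 → FL=W FR=W RL=W RR=W
t=26: phase=(3,3,15,15) vs β=6 → FL=S FR=S RL=W RR=W
t=32: phase=(9,9,21,21) vs β=6 → FL=W FR=W RL=W RR=W
t=35: phase=(12,12,0,0) vs β=6 → FL=W FR=W RL=S RR=S
t=40: phase=(17,17,5,5) vs β=6 → FL=W FR=W RL=S RR=S


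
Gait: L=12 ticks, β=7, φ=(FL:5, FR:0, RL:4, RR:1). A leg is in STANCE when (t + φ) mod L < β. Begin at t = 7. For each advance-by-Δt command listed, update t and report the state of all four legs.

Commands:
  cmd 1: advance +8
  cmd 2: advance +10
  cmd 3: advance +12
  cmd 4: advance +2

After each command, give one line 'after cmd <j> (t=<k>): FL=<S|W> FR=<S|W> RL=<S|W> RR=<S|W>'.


after cmd 1 (t=15): FL=W FR=S RL=W RR=S
after cmd 2 (t=25): FL=S FR=S RL=S RR=S
after cmd 3 (t=37): FL=S FR=S RL=S RR=S
after cmd 4 (t=39): FL=W FR=S RL=W RR=S

start t=7: FL=S FR=W RL=W RR=W
cmd 1: advance +8 → t=15, phase=(8,3,7,4) → FL=W FR=S RL=W RR=S
cmd 2: advance +10 → t=25, phase=(6,1,5,2) → FL=S FR=S RL=S RR=S
cmd 3: advance +12 → t=37, phase=(6,1,5,2) → FL=S FR=S RL=S RR=S
cmd 4: advance +2 → t=39, phase=(8,3,7,4) → FL=W FR=S RL=W RR=S


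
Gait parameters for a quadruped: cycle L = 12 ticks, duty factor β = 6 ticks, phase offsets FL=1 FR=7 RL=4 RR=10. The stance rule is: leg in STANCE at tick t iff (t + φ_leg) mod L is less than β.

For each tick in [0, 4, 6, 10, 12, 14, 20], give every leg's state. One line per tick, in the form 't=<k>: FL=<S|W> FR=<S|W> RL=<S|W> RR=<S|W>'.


t=0: phase=(1,7,4,10) vs β=6 → FL=S FR=W RL=S RR=W
t=4: phase=(5,11,8,2) vs β=6 → FL=S FR=W RL=W RR=S
t=6: phase=(7,1,10,4) vs β=6 → FL=W FR=S RL=W RR=S
t=10: phase=(11,5,2,8) vs β=6 → FL=W FR=S RL=S RR=W
t=12: phase=(1,7,4,10) vs β=6 → FL=S FR=W RL=S RR=W
t=14: phase=(3,9,6,0) vs β=6 → FL=S FR=W RL=W RR=S
t=20: phase=(9,3,0,6) vs β=6 → FL=W FR=S RL=S RR=W

t=0: FL=S FR=W RL=S RR=W
t=4: FL=S FR=W RL=W RR=S
t=6: FL=W FR=S RL=W RR=S
t=10: FL=W FR=S RL=S RR=W
t=12: FL=S FR=W RL=S RR=W
t=14: FL=S FR=W RL=W RR=S
t=20: FL=W FR=S RL=S RR=W


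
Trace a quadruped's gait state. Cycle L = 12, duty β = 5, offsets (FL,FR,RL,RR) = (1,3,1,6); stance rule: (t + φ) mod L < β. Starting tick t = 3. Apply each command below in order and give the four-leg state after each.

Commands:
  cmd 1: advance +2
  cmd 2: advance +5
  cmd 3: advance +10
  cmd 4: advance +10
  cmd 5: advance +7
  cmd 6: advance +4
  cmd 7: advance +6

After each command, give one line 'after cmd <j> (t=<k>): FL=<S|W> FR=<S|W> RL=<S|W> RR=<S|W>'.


start t=3: FL=S FR=W RL=S RR=W
cmd 1: advance +2 → t=5, phase=(6,8,6,11) → FL=W FR=W RL=W RR=W
cmd 2: advance +5 → t=10, phase=(11,1,11,4) → FL=W FR=S RL=W RR=S
cmd 3: advance +10 → t=20, phase=(9,11,9,2) → FL=W FR=W RL=W RR=S
cmd 4: advance +10 → t=30, phase=(7,9,7,0) → FL=W FR=W RL=W RR=S
cmd 5: advance +7 → t=37, phase=(2,4,2,7) → FL=S FR=S RL=S RR=W
cmd 6: advance +4 → t=41, phase=(6,8,6,11) → FL=W FR=W RL=W RR=W
cmd 7: advance +6 → t=47, phase=(0,2,0,5) → FL=S FR=S RL=S RR=W

after cmd 1 (t=5): FL=W FR=W RL=W RR=W
after cmd 2 (t=10): FL=W FR=S RL=W RR=S
after cmd 3 (t=20): FL=W FR=W RL=W RR=S
after cmd 4 (t=30): FL=W FR=W RL=W RR=S
after cmd 5 (t=37): FL=S FR=S RL=S RR=W
after cmd 6 (t=41): FL=W FR=W RL=W RR=W
after cmd 7 (t=47): FL=S FR=S RL=S RR=W


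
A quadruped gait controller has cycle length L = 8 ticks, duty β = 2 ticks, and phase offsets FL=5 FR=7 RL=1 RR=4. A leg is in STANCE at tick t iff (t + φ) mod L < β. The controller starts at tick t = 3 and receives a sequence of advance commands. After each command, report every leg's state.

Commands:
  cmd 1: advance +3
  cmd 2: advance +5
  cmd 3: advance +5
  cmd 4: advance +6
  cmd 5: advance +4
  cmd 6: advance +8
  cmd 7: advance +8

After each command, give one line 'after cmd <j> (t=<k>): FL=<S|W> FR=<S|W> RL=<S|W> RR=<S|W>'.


start t=3: FL=S FR=W RL=W RR=W
cmd 1: advance +3 → t=6, phase=(3,5,7,2) → FL=W FR=W RL=W RR=W
cmd 2: advance +5 → t=11, phase=(0,2,4,7) → FL=S FR=W RL=W RR=W
cmd 3: advance +5 → t=16, phase=(5,7,1,4) → FL=W FR=W RL=S RR=W
cmd 4: advance +6 → t=22, phase=(3,5,7,2) → FL=W FR=W RL=W RR=W
cmd 5: advance +4 → t=26, phase=(7,1,3,6) → FL=W FR=S RL=W RR=W
cmd 6: advance +8 → t=34, phase=(7,1,3,6) → FL=W FR=S RL=W RR=W
cmd 7: advance +8 → t=42, phase=(7,1,3,6) → FL=W FR=S RL=W RR=W

after cmd 1 (t=6): FL=W FR=W RL=W RR=W
after cmd 2 (t=11): FL=S FR=W RL=W RR=W
after cmd 3 (t=16): FL=W FR=W RL=S RR=W
after cmd 4 (t=22): FL=W FR=W RL=W RR=W
after cmd 5 (t=26): FL=W FR=S RL=W RR=W
after cmd 6 (t=34): FL=W FR=S RL=W RR=W
after cmd 7 (t=42): FL=W FR=S RL=W RR=W


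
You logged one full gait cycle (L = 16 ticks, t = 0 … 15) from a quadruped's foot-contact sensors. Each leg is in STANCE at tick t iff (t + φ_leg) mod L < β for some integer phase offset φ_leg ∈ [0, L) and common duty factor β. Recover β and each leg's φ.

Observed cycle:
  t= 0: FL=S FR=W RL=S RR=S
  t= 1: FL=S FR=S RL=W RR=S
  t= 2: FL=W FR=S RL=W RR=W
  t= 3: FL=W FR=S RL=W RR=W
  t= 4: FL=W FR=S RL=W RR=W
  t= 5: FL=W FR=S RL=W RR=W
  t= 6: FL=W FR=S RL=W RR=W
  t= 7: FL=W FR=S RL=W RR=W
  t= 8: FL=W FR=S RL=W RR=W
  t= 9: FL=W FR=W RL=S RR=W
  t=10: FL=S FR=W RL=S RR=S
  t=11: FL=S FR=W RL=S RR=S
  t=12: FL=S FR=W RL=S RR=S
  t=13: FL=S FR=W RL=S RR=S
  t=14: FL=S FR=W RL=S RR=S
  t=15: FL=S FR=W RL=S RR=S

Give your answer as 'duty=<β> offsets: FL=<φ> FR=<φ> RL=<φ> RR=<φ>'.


duty β = stance ticks per leg = 8
FL: stance ticks = 8; W→S at t=10 → φ=6
FR: stance ticks = 8; W→S at t=1 → φ=15
RL: stance ticks = 8; W→S at t=9 → φ=7
RR: stance ticks = 8; W→S at t=10 → φ=6

duty=8 offsets: FL=6 FR=15 RL=7 RR=6


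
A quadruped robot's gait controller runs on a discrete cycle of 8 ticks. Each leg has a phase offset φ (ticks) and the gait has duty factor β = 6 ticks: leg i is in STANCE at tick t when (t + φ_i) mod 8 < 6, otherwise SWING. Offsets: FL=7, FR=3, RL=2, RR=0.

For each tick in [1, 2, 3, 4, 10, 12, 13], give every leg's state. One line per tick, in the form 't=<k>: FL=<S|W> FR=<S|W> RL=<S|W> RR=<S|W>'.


t=1: FL=S FR=S RL=S RR=S
t=2: FL=S FR=S RL=S RR=S
t=3: FL=S FR=W RL=S RR=S
t=4: FL=S FR=W RL=W RR=S
t=10: FL=S FR=S RL=S RR=S
t=12: FL=S FR=W RL=W RR=S
t=13: FL=S FR=S RL=W RR=S

t=1: phase=(0,4,3,1) vs β=6 → FL=S FR=S RL=S RR=S
t=2: phase=(1,5,4,2) vs β=6 → FL=S FR=S RL=S RR=S
t=3: phase=(2,6,5,3) vs β=6 → FL=S FR=W RL=S RR=S
t=4: phase=(3,7,6,4) vs β=6 → FL=S FR=W RL=W RR=S
t=10: phase=(1,5,4,2) vs β=6 → FL=S FR=S RL=S RR=S
t=12: phase=(3,7,6,4) vs β=6 → FL=S FR=W RL=W RR=S
t=13: phase=(4,0,7,5) vs β=6 → FL=S FR=S RL=W RR=S


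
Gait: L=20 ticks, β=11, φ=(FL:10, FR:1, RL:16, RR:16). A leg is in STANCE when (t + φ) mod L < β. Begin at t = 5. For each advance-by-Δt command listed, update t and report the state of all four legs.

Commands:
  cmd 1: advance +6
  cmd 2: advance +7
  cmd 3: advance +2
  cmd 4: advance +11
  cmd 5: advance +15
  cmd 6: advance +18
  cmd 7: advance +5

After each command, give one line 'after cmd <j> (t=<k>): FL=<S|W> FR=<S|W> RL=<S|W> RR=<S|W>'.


after cmd 1 (t=11): FL=S FR=W RL=S RR=S
after cmd 2 (t=18): FL=S FR=W RL=W RR=W
after cmd 3 (t=20): FL=S FR=S RL=W RR=W
after cmd 4 (t=31): FL=S FR=W RL=S RR=S
after cmd 5 (t=46): FL=W FR=S RL=S RR=S
after cmd 6 (t=64): FL=W FR=S RL=S RR=S
after cmd 7 (t=69): FL=W FR=S RL=S RR=S

start t=5: FL=W FR=S RL=S RR=S
cmd 1: advance +6 → t=11, phase=(1,12,7,7) → FL=S FR=W RL=S RR=S
cmd 2: advance +7 → t=18, phase=(8,19,14,14) → FL=S FR=W RL=W RR=W
cmd 3: advance +2 → t=20, phase=(10,1,16,16) → FL=S FR=S RL=W RR=W
cmd 4: advance +11 → t=31, phase=(1,12,7,7) → FL=S FR=W RL=S RR=S
cmd 5: advance +15 → t=46, phase=(16,7,2,2) → FL=W FR=S RL=S RR=S
cmd 6: advance +18 → t=64, phase=(14,5,0,0) → FL=W FR=S RL=S RR=S
cmd 7: advance +5 → t=69, phase=(19,10,5,5) → FL=W FR=S RL=S RR=S


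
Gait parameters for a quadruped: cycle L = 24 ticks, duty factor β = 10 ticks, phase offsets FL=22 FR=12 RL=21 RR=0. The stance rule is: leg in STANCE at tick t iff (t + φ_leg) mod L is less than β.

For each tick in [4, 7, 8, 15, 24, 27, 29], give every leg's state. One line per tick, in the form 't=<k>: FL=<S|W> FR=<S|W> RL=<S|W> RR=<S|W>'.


t=4: phase=(2,16,1,4) vs β=10 → FL=S FR=W RL=S RR=S
t=7: phase=(5,19,4,7) vs β=10 → FL=S FR=W RL=S RR=S
t=8: phase=(6,20,5,8) vs β=10 → FL=S FR=W RL=S RR=S
t=15: phase=(13,3,12,15) vs β=10 → FL=W FR=S RL=W RR=W
t=24: phase=(22,12,21,0) vs β=10 → FL=W FR=W RL=W RR=S
t=27: phase=(1,15,0,3) vs β=10 → FL=S FR=W RL=S RR=S
t=29: phase=(3,17,2,5) vs β=10 → FL=S FR=W RL=S RR=S

t=4: FL=S FR=W RL=S RR=S
t=7: FL=S FR=W RL=S RR=S
t=8: FL=S FR=W RL=S RR=S
t=15: FL=W FR=S RL=W RR=W
t=24: FL=W FR=W RL=W RR=S
t=27: FL=S FR=W RL=S RR=S
t=29: FL=S FR=W RL=S RR=S


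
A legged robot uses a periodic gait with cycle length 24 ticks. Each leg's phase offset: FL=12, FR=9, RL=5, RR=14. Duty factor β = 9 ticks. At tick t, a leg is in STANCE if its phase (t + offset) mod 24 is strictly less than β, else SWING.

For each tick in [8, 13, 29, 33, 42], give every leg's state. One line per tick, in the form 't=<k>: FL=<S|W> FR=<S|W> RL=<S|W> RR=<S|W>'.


t=8: phase=(20,17,13,22) vs β=9 → FL=W FR=W RL=W RR=W
t=13: phase=(1,22,18,3) vs β=9 → FL=S FR=W RL=W RR=S
t=29: phase=(17,14,10,19) vs β=9 → FL=W FR=W RL=W RR=W
t=33: phase=(21,18,14,23) vs β=9 → FL=W FR=W RL=W RR=W
t=42: phase=(6,3,23,8) vs β=9 → FL=S FR=S RL=W RR=S

t=8: FL=W FR=W RL=W RR=W
t=13: FL=S FR=W RL=W RR=S
t=29: FL=W FR=W RL=W RR=W
t=33: FL=W FR=W RL=W RR=W
t=42: FL=S FR=S RL=W RR=S


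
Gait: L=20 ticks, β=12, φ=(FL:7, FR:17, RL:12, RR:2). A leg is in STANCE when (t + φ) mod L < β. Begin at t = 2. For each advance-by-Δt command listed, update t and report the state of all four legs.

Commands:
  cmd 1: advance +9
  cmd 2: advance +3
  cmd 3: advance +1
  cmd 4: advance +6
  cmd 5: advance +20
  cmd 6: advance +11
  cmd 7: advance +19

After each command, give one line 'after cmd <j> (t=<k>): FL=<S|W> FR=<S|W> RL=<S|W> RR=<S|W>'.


start t=2: FL=S FR=W RL=W RR=S
cmd 1: advance +9 → t=11, phase=(18,8,3,13) → FL=W FR=S RL=S RR=W
cmd 2: advance +3 → t=14, phase=(1,11,6,16) → FL=S FR=S RL=S RR=W
cmd 3: advance +1 → t=15, phase=(2,12,7,17) → FL=S FR=W RL=S RR=W
cmd 4: advance +6 → t=21, phase=(8,18,13,3) → FL=S FR=W RL=W RR=S
cmd 5: advance +20 → t=41, phase=(8,18,13,3) → FL=S FR=W RL=W RR=S
cmd 6: advance +11 → t=52, phase=(19,9,4,14) → FL=W FR=S RL=S RR=W
cmd 7: advance +19 → t=71, phase=(18,8,3,13) → FL=W FR=S RL=S RR=W

after cmd 1 (t=11): FL=W FR=S RL=S RR=W
after cmd 2 (t=14): FL=S FR=S RL=S RR=W
after cmd 3 (t=15): FL=S FR=W RL=S RR=W
after cmd 4 (t=21): FL=S FR=W RL=W RR=S
after cmd 5 (t=41): FL=S FR=W RL=W RR=S
after cmd 6 (t=52): FL=W FR=S RL=S RR=W
after cmd 7 (t=71): FL=W FR=S RL=S RR=W


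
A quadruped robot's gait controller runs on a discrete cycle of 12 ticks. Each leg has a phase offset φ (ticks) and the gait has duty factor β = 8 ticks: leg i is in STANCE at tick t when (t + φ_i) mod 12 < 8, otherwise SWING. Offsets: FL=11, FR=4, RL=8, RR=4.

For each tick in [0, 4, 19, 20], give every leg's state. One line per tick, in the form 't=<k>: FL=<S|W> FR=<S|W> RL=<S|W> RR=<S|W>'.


t=0: FL=W FR=S RL=W RR=S
t=4: FL=S FR=W RL=S RR=W
t=19: FL=S FR=W RL=S RR=W
t=20: FL=S FR=S RL=S RR=S

t=0: phase=(11,4,8,4) vs β=8 → FL=W FR=S RL=W RR=S
t=4: phase=(3,8,0,8) vs β=8 → FL=S FR=W RL=S RR=W
t=19: phase=(6,11,3,11) vs β=8 → FL=S FR=W RL=S RR=W
t=20: phase=(7,0,4,0) vs β=8 → FL=S FR=S RL=S RR=S


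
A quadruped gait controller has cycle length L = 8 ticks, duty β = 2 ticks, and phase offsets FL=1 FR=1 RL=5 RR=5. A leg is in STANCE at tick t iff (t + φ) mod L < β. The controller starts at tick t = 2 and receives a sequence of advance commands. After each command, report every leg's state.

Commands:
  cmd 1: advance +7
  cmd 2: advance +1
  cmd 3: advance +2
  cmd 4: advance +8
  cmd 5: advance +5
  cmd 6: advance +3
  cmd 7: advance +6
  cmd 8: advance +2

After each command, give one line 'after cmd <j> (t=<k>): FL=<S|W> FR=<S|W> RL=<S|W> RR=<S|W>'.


start t=2: FL=W FR=W RL=W RR=W
cmd 1: advance +7 → t=9, phase=(2,2,6,6) → FL=W FR=W RL=W RR=W
cmd 2: advance +1 → t=10, phase=(3,3,7,7) → FL=W FR=W RL=W RR=W
cmd 3: advance +2 → t=12, phase=(5,5,1,1) → FL=W FR=W RL=S RR=S
cmd 4: advance +8 → t=20, phase=(5,5,1,1) → FL=W FR=W RL=S RR=S
cmd 5: advance +5 → t=25, phase=(2,2,6,6) → FL=W FR=W RL=W RR=W
cmd 6: advance +3 → t=28, phase=(5,5,1,1) → FL=W FR=W RL=S RR=S
cmd 7: advance +6 → t=34, phase=(3,3,7,7) → FL=W FR=W RL=W RR=W
cmd 8: advance +2 → t=36, phase=(5,5,1,1) → FL=W FR=W RL=S RR=S

after cmd 1 (t=9): FL=W FR=W RL=W RR=W
after cmd 2 (t=10): FL=W FR=W RL=W RR=W
after cmd 3 (t=12): FL=W FR=W RL=S RR=S
after cmd 4 (t=20): FL=W FR=W RL=S RR=S
after cmd 5 (t=25): FL=W FR=W RL=W RR=W
after cmd 6 (t=28): FL=W FR=W RL=S RR=S
after cmd 7 (t=34): FL=W FR=W RL=W RR=W
after cmd 8 (t=36): FL=W FR=W RL=S RR=S


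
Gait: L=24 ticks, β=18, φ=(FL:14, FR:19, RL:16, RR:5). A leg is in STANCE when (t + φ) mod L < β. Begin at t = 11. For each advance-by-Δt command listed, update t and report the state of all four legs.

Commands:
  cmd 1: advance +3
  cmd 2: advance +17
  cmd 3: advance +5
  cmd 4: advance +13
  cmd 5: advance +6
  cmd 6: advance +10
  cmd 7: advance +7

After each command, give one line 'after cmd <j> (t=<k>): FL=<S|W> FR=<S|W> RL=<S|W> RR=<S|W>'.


after cmd 1 (t=14): FL=S FR=S RL=S RR=W
after cmd 2 (t=31): FL=W FR=S RL=W RR=S
after cmd 3 (t=36): FL=S FR=S RL=S RR=S
after cmd 4 (t=49): FL=S FR=W RL=S RR=S
after cmd 5 (t=55): FL=W FR=S RL=W RR=S
after cmd 6 (t=65): FL=S FR=S RL=S RR=W
after cmd 7 (t=72): FL=S FR=W RL=S RR=S

start t=11: FL=S FR=S RL=S RR=S
cmd 1: advance +3 → t=14, phase=(4,9,6,19) → FL=S FR=S RL=S RR=W
cmd 2: advance +17 → t=31, phase=(21,2,23,12) → FL=W FR=S RL=W RR=S
cmd 3: advance +5 → t=36, phase=(2,7,4,17) → FL=S FR=S RL=S RR=S
cmd 4: advance +13 → t=49, phase=(15,20,17,6) → FL=S FR=W RL=S RR=S
cmd 5: advance +6 → t=55, phase=(21,2,23,12) → FL=W FR=S RL=W RR=S
cmd 6: advance +10 → t=65, phase=(7,12,9,22) → FL=S FR=S RL=S RR=W
cmd 7: advance +7 → t=72, phase=(14,19,16,5) → FL=S FR=W RL=S RR=S


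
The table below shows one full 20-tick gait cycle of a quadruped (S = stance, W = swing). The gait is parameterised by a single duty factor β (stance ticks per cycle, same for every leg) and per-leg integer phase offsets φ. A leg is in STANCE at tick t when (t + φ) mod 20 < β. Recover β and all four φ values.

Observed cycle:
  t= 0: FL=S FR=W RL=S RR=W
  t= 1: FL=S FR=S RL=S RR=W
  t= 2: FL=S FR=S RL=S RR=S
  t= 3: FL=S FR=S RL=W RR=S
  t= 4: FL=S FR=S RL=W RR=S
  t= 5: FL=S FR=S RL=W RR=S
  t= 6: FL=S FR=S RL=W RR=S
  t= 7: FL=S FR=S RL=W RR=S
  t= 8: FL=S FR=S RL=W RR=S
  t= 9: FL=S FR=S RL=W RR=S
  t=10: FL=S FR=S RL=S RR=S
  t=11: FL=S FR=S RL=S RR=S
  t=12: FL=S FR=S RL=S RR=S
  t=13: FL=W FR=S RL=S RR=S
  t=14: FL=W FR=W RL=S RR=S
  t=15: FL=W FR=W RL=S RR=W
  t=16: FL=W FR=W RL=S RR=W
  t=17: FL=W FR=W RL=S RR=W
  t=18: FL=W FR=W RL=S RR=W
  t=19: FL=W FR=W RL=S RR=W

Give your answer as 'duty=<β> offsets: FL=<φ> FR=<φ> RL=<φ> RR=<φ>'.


duty β = stance ticks per leg = 13
FL: stance ticks = 13; W→S at t=0 → φ=0
FR: stance ticks = 13; W→S at t=1 → φ=19
RL: stance ticks = 13; W→S at t=10 → φ=10
RR: stance ticks = 13; W→S at t=2 → φ=18

duty=13 offsets: FL=0 FR=19 RL=10 RR=18


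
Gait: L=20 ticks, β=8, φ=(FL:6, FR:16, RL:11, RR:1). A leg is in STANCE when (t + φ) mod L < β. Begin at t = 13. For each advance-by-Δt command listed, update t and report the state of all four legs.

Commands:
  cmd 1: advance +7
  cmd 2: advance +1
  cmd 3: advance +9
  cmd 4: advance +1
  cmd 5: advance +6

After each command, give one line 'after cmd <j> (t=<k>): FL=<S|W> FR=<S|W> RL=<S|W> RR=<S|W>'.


start t=13: FL=W FR=W RL=S RR=W
cmd 1: advance +7 → t=20, phase=(6,16,11,1) → FL=S FR=W RL=W RR=S
cmd 2: advance +1 → t=21, phase=(7,17,12,2) → FL=S FR=W RL=W RR=S
cmd 3: advance +9 → t=30, phase=(16,6,1,11) → FL=W FR=S RL=S RR=W
cmd 4: advance +1 → t=31, phase=(17,7,2,12) → FL=W FR=S RL=S RR=W
cmd 5: advance +6 → t=37, phase=(3,13,8,18) → FL=S FR=W RL=W RR=W

after cmd 1 (t=20): FL=S FR=W RL=W RR=S
after cmd 2 (t=21): FL=S FR=W RL=W RR=S
after cmd 3 (t=30): FL=W FR=S RL=S RR=W
after cmd 4 (t=31): FL=W FR=S RL=S RR=W
after cmd 5 (t=37): FL=S FR=W RL=W RR=W


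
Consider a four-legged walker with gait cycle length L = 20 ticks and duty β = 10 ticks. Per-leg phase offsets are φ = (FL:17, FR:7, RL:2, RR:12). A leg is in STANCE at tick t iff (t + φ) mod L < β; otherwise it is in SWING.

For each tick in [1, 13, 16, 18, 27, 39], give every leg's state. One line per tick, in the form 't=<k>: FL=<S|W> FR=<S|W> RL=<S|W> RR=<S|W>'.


t=1: phase=(18,8,3,13) vs β=10 → FL=W FR=S RL=S RR=W
t=13: phase=(10,0,15,5) vs β=10 → FL=W FR=S RL=W RR=S
t=16: phase=(13,3,18,8) vs β=10 → FL=W FR=S RL=W RR=S
t=18: phase=(15,5,0,10) vs β=10 → FL=W FR=S RL=S RR=W
t=27: phase=(4,14,9,19) vs β=10 → FL=S FR=W RL=S RR=W
t=39: phase=(16,6,1,11) vs β=10 → FL=W FR=S RL=S RR=W

t=1: FL=W FR=S RL=S RR=W
t=13: FL=W FR=S RL=W RR=S
t=16: FL=W FR=S RL=W RR=S
t=18: FL=W FR=S RL=S RR=W
t=27: FL=S FR=W RL=S RR=W
t=39: FL=W FR=S RL=S RR=W


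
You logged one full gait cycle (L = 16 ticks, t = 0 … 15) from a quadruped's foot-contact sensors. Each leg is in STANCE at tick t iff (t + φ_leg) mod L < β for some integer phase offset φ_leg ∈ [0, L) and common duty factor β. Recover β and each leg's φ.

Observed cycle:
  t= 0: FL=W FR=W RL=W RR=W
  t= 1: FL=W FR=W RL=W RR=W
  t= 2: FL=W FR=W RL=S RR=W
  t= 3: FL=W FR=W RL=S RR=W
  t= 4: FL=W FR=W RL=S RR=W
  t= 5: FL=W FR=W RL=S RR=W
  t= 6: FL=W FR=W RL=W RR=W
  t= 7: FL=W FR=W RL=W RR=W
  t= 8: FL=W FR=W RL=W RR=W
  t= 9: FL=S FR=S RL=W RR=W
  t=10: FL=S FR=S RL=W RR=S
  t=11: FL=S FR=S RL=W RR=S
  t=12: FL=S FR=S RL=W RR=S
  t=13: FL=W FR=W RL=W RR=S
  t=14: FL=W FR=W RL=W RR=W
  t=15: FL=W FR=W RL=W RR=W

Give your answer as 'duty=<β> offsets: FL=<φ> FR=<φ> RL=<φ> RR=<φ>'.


duty β = stance ticks per leg = 4
FL: stance ticks = 4; W→S at t=9 → φ=7
FR: stance ticks = 4; W→S at t=9 → φ=7
RL: stance ticks = 4; W→S at t=2 → φ=14
RR: stance ticks = 4; W→S at t=10 → φ=6

duty=4 offsets: FL=7 FR=7 RL=14 RR=6


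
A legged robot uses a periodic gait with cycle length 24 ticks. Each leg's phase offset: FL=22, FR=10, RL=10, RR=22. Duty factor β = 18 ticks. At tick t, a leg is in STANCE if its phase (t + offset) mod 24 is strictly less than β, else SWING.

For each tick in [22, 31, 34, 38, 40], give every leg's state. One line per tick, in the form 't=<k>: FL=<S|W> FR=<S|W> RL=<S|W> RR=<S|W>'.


t=22: FL=W FR=S RL=S RR=W
t=31: FL=S FR=S RL=S RR=S
t=34: FL=S FR=W RL=W RR=S
t=38: FL=S FR=S RL=S RR=S
t=40: FL=S FR=S RL=S RR=S

t=22: phase=(20,8,8,20) vs β=18 → FL=W FR=S RL=S RR=W
t=31: phase=(5,17,17,5) vs β=18 → FL=S FR=S RL=S RR=S
t=34: phase=(8,20,20,8) vs β=18 → FL=S FR=W RL=W RR=S
t=38: phase=(12,0,0,12) vs β=18 → FL=S FR=S RL=S RR=S
t=40: phase=(14,2,2,14) vs β=18 → FL=S FR=S RL=S RR=S


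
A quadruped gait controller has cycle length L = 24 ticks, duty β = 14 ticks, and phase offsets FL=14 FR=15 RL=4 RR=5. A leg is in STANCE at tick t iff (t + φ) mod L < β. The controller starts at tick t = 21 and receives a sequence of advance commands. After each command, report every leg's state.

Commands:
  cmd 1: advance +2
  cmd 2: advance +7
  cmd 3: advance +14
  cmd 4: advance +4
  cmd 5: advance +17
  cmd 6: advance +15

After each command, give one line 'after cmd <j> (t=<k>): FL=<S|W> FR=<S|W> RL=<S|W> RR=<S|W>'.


after cmd 1 (t=23): FL=S FR=W RL=S RR=S
after cmd 2 (t=30): FL=W FR=W RL=S RR=S
after cmd 3 (t=44): FL=S FR=S RL=S RR=S
after cmd 4 (t=48): FL=W FR=W RL=S RR=S
after cmd 5 (t=65): FL=S FR=S RL=W RR=W
after cmd 6 (t=80): FL=W FR=W RL=S RR=S

start t=21: FL=S FR=S RL=S RR=S
cmd 1: advance +2 → t=23, phase=(13,14,3,4) → FL=S FR=W RL=S RR=S
cmd 2: advance +7 → t=30, phase=(20,21,10,11) → FL=W FR=W RL=S RR=S
cmd 3: advance +14 → t=44, phase=(10,11,0,1) → FL=S FR=S RL=S RR=S
cmd 4: advance +4 → t=48, phase=(14,15,4,5) → FL=W FR=W RL=S RR=S
cmd 5: advance +17 → t=65, phase=(7,8,21,22) → FL=S FR=S RL=W RR=W
cmd 6: advance +15 → t=80, phase=(22,23,12,13) → FL=W FR=W RL=S RR=S


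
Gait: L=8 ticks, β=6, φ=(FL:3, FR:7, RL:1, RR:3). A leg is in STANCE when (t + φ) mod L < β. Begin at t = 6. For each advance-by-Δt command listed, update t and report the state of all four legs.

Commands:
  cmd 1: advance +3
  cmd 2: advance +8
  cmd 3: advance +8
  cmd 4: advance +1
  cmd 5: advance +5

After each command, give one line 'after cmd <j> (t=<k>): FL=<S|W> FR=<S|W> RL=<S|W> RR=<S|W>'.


start t=6: FL=S FR=S RL=W RR=S
cmd 1: advance +3 → t=9, phase=(4,0,2,4) → FL=S FR=S RL=S RR=S
cmd 2: advance +8 → t=17, phase=(4,0,2,4) → FL=S FR=S RL=S RR=S
cmd 3: advance +8 → t=25, phase=(4,0,2,4) → FL=S FR=S RL=S RR=S
cmd 4: advance +1 → t=26, phase=(5,1,3,5) → FL=S FR=S RL=S RR=S
cmd 5: advance +5 → t=31, phase=(2,6,0,2) → FL=S FR=W RL=S RR=S

after cmd 1 (t=9): FL=S FR=S RL=S RR=S
after cmd 2 (t=17): FL=S FR=S RL=S RR=S
after cmd 3 (t=25): FL=S FR=S RL=S RR=S
after cmd 4 (t=26): FL=S FR=S RL=S RR=S
after cmd 5 (t=31): FL=S FR=W RL=S RR=S


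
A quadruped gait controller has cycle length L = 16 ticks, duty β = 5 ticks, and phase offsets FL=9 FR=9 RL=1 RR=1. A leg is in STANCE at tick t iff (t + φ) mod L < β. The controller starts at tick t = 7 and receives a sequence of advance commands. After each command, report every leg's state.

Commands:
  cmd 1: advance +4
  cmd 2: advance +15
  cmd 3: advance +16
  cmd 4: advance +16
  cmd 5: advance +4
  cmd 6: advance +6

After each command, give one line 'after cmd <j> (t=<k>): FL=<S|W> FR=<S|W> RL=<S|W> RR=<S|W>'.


after cmd 1 (t=11): FL=S FR=S RL=W RR=W
after cmd 2 (t=26): FL=S FR=S RL=W RR=W
after cmd 3 (t=42): FL=S FR=S RL=W RR=W
after cmd 4 (t=58): FL=S FR=S RL=W RR=W
after cmd 5 (t=62): FL=W FR=W RL=W RR=W
after cmd 6 (t=68): FL=W FR=W RL=W RR=W

start t=7: FL=S FR=S RL=W RR=W
cmd 1: advance +4 → t=11, phase=(4,4,12,12) → FL=S FR=S RL=W RR=W
cmd 2: advance +15 → t=26, phase=(3,3,11,11) → FL=S FR=S RL=W RR=W
cmd 3: advance +16 → t=42, phase=(3,3,11,11) → FL=S FR=S RL=W RR=W
cmd 4: advance +16 → t=58, phase=(3,3,11,11) → FL=S FR=S RL=W RR=W
cmd 5: advance +4 → t=62, phase=(7,7,15,15) → FL=W FR=W RL=W RR=W
cmd 6: advance +6 → t=68, phase=(13,13,5,5) → FL=W FR=W RL=W RR=W
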